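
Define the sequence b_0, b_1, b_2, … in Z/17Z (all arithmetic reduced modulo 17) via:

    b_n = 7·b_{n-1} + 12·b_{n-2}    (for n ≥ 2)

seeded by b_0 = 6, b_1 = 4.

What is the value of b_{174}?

8

b_2 = 7·4 + 12·6 = 15
b_3 = 7·15 + 12·4 = 0
b_4 = 7·0 + 12·15 = 10
b_5 = 7·10 + 12·0 = 2
b_6 = 7·2 + 12·10 = 15
b_7 = 7·15 + 12·2 = 10
b_8 = 7·10 + 12·15 = 12
b_9 = 7·12 + 12·10 = 0
b_10 = 7·0 + 12·12 = 8
b_11 = 7·8 + 12·0 = 5
b_12 = 7·5 + 12·8 = 12
b_13 = 7·12 + 12·5 = 8
b_14 = 7·8 + 12·12 = 13
b_15 = 7·13 + 12·8 = 0
b_16 = 7·0 + 12·13 = 3
b_17 = 7·3 + 12·0 = 4
b_18 = 7·4 + 12·3 = 13
b_19 = 7·13 + 12·4 = 3
b_20 = 7·3 + 12·13 = 7
b_21 = 7·7 + 12·3 = 0
b_22 = 7·0 + 12·7 = 16
b_23 = 7·16 + 12·0 = 10
b_24 = 7·10 + 12·16 = 7
b_25 = 7·7 + 12·10 = 16
b_26 = 7·16 + 12·7 = 9
b_27 = 7·9 + 12·16 = 0
b_28 = 7·0 + 12·9 = 6
b_29 = 7·6 + 12·0 = 8
b_30 = 7·8 + 12·6 = 9
b_31 = 7·9 + 12·8 = 6
b_32 = 7·6 + 12·9 = 14
b_33 = 7·14 + 12·6 = 0
b_34 = 7·0 + 12·14 = 15
b_35 = 7·15 + 12·0 = 3
b_36 = 7·3 + 12·15 = 14
b_37 = 7·14 + 12·3 = 15
b_38 = 7·15 + 12·14 = 1
b_39 = 7·1 + 12·15 = 0
b_40 = 7·0 + 12·1 = 12
b_41 = 7·12 + 12·0 = 16
b_42 = 7·16 + 12·12 = 1
b_43 = 7·1 + 12·16 = 12
b_44 = 7·12 + 12·1 = 11
b_45 = 7·11 + 12·12 = 0
b_46 = 7·0 + 12·11 = 13
b_47 = 7·13 + 12·0 = 6
b_48 = 7·6 + 12·13 = 11
b_49 = 7·11 + 12·6 = 13
b_50 = 7·13 + 12·11 = 2
b_51 = 7·2 + 12·13 = 0
b_52 = 7·0 + 12·2 = 7
b_53 = 7·7 + 12·0 = 15
b_54 = 7·15 + 12·7 = 2
b_55 = 7·2 + 12·15 = 7
b_56 = 7·7 + 12·2 = 5
b_57 = 7·5 + 12·7 = 0
b_58 = 7·0 + 12·5 = 9
b_59 = 7·9 + 12·0 = 12
b_60 = 7·12 + 12·9 = 5
b_61 = 7·5 + 12·12 = 9
b_62 = 7·9 + 12·5 = 4
b_63 = 7·4 + 12·9 = 0
b_64 = 7·0 + 12·4 = 14
b_65 = 7·14 + 12·0 = 13
b_66 = 7·13 + 12·14 = 4
b_67 = 7·4 + 12·13 = 14
b_68 = 7·14 + 12·4 = 10
b_69 = 7·10 + 12·14 = 0
b_70 = 7·0 + 12·10 = 1
b_71 = 7·1 + 12·0 = 7
b_72 = 7·7 + 12·1 = 10
b_73 = 7·10 + 12·7 = 1
b_74 = 7·1 + 12·10 = 8
b_75 = 7·8 + 12·1 = 0
b_76 = 7·0 + 12·8 = 11
b_77 = 7·11 + 12·0 = 9
b_78 = 7·9 + 12·11 = 8
b_79 = 7·8 + 12·9 = 11
b_80 = 7·11 + 12·8 = 3
b_81 = 7·3 + 12·11 = 0
b_82 = 7·0 + 12·3 = 2
b_83 = 7·2 + 12·0 = 14
b_84 = 7·14 + 12·2 = 3
b_85 = 7·3 + 12·14 = 2
b_86 = 7·2 + 12·3 = 16
b_87 = 7·16 + 12·2 = 0
b_88 = 7·0 + 12·16 = 5
b_89 = 7·5 + 12·0 = 1
b_90 = 7·1 + 12·5 = 16
b_91 = 7·16 + 12·1 = 5
b_92 = 7·5 + 12·16 = 6
b_93 = 7·6 + 12·5 = 0
b_94 = 7·0 + 12·6 = 4
b_95 = 7·4 + 12·0 = 11
b_96 = 7·11 + 12·4 = 6
b_97 = 7·6 + 12·11 = 4
b_98 = 7·4 + 12·6 = 15
b_99 = 7·15 + 12·4 = 0
b_100 = 7·0 + 12·15 = 10
b_101 = 7·10 + 12·0 = 2
b_102 = 7·2 + 12·10 = 15
b_103 = 7·15 + 12·2 = 10
b_104 = 7·10 + 12·15 = 12
b_105 = 7·12 + 12·10 = 0
b_106 = 7·0 + 12·12 = 8
b_107 = 7·8 + 12·0 = 5
b_108 = 7·5 + 12·8 = 12
b_109 = 7·12 + 12·5 = 8
b_110 = 7·8 + 12·12 = 13
b_111 = 7·13 + 12·8 = 0
b_112 = 7·0 + 12·13 = 3
b_113 = 7·3 + 12·0 = 4
b_114 = 7·4 + 12·3 = 13
b_115 = 7·13 + 12·4 = 3
b_116 = 7·3 + 12·13 = 7
b_117 = 7·7 + 12·3 = 0
b_118 = 7·0 + 12·7 = 16
b_119 = 7·16 + 12·0 = 10
b_120 = 7·10 + 12·16 = 7
b_121 = 7·7 + 12·10 = 16
b_122 = 7·16 + 12·7 = 9
b_123 = 7·9 + 12·16 = 0
b_124 = 7·0 + 12·9 = 6
b_125 = 7·6 + 12·0 = 8
b_126 = 7·8 + 12·6 = 9
b_127 = 7·9 + 12·8 = 6
b_128 = 7·6 + 12·9 = 14
b_129 = 7·14 + 12·6 = 0
b_130 = 7·0 + 12·14 = 15
b_131 = 7·15 + 12·0 = 3
b_132 = 7·3 + 12·15 = 14
b_133 = 7·14 + 12·3 = 15
b_134 = 7·15 + 12·14 = 1
b_135 = 7·1 + 12·15 = 0
b_136 = 7·0 + 12·1 = 12
b_137 = 7·12 + 12·0 = 16
b_138 = 7·16 + 12·12 = 1
b_139 = 7·1 + 12·16 = 12
b_140 = 7·12 + 12·1 = 11
b_141 = 7·11 + 12·12 = 0
b_142 = 7·0 + 12·11 = 13
b_143 = 7·13 + 12·0 = 6
b_144 = 7·6 + 12·13 = 11
b_145 = 7·11 + 12·6 = 13
b_146 = 7·13 + 12·11 = 2
b_147 = 7·2 + 12·13 = 0
b_148 = 7·0 + 12·2 = 7
b_149 = 7·7 + 12·0 = 15
b_150 = 7·15 + 12·7 = 2
b_151 = 7·2 + 12·15 = 7
b_152 = 7·7 + 12·2 = 5
b_153 = 7·5 + 12·7 = 0
b_154 = 7·0 + 12·5 = 9
b_155 = 7·9 + 12·0 = 12
b_156 = 7·12 + 12·9 = 5
b_157 = 7·5 + 12·12 = 9
b_158 = 7·9 + 12·5 = 4
b_159 = 7·4 + 12·9 = 0
b_160 = 7·0 + 12·4 = 14
b_161 = 7·14 + 12·0 = 13
b_162 = 7·13 + 12·14 = 4
b_163 = 7·4 + 12·13 = 14
b_164 = 7·14 + 12·4 = 10
b_165 = 7·10 + 12·14 = 0
b_166 = 7·0 + 12·10 = 1
b_167 = 7·1 + 12·0 = 7
b_168 = 7·7 + 12·1 = 10
b_169 = 7·10 + 12·7 = 1
b_170 = 7·1 + 12·10 = 8
b_171 = 7·8 + 12·1 = 0
b_172 = 7·0 + 12·8 = 11
b_173 = 7·11 + 12·0 = 9
b_174 = 7·9 + 12·11 = 8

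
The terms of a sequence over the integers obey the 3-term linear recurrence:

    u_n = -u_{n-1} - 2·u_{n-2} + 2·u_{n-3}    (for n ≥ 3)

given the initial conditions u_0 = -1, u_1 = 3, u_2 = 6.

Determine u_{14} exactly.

6252

u_3 = -1·6 + -2·3 + 2·-1 = -14
u_4 = -1·-14 + -2·6 + 2·3 = 8
u_5 = -1·8 + -2·-14 + 2·6 = 32
u_6 = -1·32 + -2·8 + 2·-14 = -76
u_7 = -1·-76 + -2·32 + 2·8 = 28
u_8 = -1·28 + -2·-76 + 2·32 = 188
u_9 = -1·188 + -2·28 + 2·-76 = -396
u_10 = -1·-396 + -2·188 + 2·28 = 76
u_11 = -1·76 + -2·-396 + 2·188 = 1092
u_12 = -1·1092 + -2·76 + 2·-396 = -2036
u_13 = -1·-2036 + -2·1092 + 2·76 = 4
u_14 = -1·4 + -2·-2036 + 2·1092 = 6252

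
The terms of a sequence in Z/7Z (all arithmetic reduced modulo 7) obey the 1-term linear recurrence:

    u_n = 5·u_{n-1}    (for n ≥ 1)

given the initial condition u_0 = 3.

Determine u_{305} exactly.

u_1 = 5·3 = 1
u_2 = 5·1 = 5
u_3 = 5·5 = 4
u_4 = 5·4 = 6
u_5 = 5·6 = 2
u_6 = 5·2 = 3
(u_6) = (3) = (u_0), so the sequence has period 6.
305 ≡ 5 (mod 6), hence u_305 = u_5 = 2.

2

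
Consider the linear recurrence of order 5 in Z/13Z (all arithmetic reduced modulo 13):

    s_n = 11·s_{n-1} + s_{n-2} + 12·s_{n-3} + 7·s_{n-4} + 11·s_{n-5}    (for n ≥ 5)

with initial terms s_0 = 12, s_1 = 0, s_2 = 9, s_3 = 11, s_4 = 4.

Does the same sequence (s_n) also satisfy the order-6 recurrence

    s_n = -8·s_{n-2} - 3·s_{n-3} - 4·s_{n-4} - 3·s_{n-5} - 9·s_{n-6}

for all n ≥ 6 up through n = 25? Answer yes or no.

yes

Terms s_0..s_25: 12, 0, 9, 11, 4, 9, 12, 1, 7, 4, 12, 8, 0, 10, 9, 11, 0, 7, 5, 4, 7, 8, 8, 3, 9, 6
n=6: candidate gives 12, actual s_6 = 12 ✓
n=7: candidate gives 1, actual s_7 = 1 ✓
n=8: candidate gives 7, actual s_8 = 7 ✓
n=9: candidate gives 4, actual s_9 = 4 ✓
n=10: candidate gives 12, actual s_10 = 12 ✓
n=11: candidate gives 8, actual s_11 = 8 ✓
n=12: candidate gives 0, actual s_12 = 0 ✓
n=13: candidate gives 10, actual s_13 = 10 ✓
n=14: candidate gives 9, actual s_14 = 9 ✓
n=15: candidate gives 11, actual s_15 = 11 ✓
n=16: candidate gives 0, actual s_16 = 0 ✓
n=17: candidate gives 7, actual s_17 = 7 ✓
n=18: candidate gives 5, actual s_18 = 5 ✓
n=19: candidate gives 4, actual s_19 = 4 ✓
n=20: candidate gives 7, actual s_20 = 7 ✓
n=21: candidate gives 8, actual s_21 = 8 ✓
n=22: candidate gives 8, actual s_22 = 8 ✓
n=23: candidate gives 3, actual s_23 = 3 ✓
n=24: candidate gives 9, actual s_24 = 9 ✓
n=25: candidate gives 6, actual s_25 = 6 ✓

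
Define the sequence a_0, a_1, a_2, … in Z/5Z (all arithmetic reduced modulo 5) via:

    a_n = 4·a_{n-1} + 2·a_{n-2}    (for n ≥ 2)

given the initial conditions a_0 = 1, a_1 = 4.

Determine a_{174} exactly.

a_2 = 4·4 + 2·1 = 3
a_3 = 4·3 + 2·4 = 0
a_4 = 4·0 + 2·3 = 1
a_5 = 4·1 + 2·0 = 4
(a_4, a_5) = (1, 4) = (a_0, a_1), so the sequence has period 4.
174 ≡ 2 (mod 4), hence a_174 = a_2 = 3.

3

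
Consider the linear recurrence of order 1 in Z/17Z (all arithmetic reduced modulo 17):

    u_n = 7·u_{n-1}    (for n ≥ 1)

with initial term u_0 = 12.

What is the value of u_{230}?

u_1 = 7·12 = 16
u_2 = 7·16 = 10
u_3 = 7·10 = 2
u_4 = 7·2 = 14
u_5 = 7·14 = 13
u_6 = 7·13 = 6
u_7 = 7·6 = 8
u_8 = 7·8 = 5
u_9 = 7·5 = 1
u_10 = 7·1 = 7
u_11 = 7·7 = 15
u_12 = 7·15 = 3
u_13 = 7·3 = 4
u_14 = 7·4 = 11
u_15 = 7·11 = 9
u_16 = 7·9 = 12
(u_16) = (12) = (u_0), so the sequence has period 16.
230 ≡ 6 (mod 16), hence u_230 = u_6 = 6.

6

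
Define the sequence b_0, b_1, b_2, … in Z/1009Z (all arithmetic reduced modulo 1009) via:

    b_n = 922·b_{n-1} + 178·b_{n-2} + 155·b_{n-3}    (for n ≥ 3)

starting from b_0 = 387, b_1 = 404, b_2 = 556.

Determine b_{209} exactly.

62

b_3 = 922·556 + 178·404 + 155·387 = 787
b_4 = 922·787 + 178·556 + 155·404 = 291
b_5 = 922·291 + 178·787 + 155·556 = 158
b_6 = 922·158 + 178·291 + 155·787 = 615
b_7 = 922·615 + 178·158 + 155·291 = 553
b_8 = 922·553 + 178·615 + 155·158 = 84
Continuing the recurrence:
  b_9 = 795;  b_10 = 223;  b_11 = 932;  b_12 = 106;  b_13 = 538;  b_14 = 487
  b_15 = 204;  b_16 = 978;  b_17 = 477;  b_18 = 747;  b_19 = 986;  b_20 = 39
  b_21 = 335;  b_22 = 466;  b_23 = 917;  b_24 = 608;  b_25 = 940;  b_26 = 76
  b_27 = 680;  b_28 = 177;  b_29 = 377;  b_30 = 180;  b_31 = 179;  b_32 = 236
  b_33 = 888;  b_34 = 569;  b_35 = 854;  b_36 = 157;  b_37 = 532;  b_38 = 15
  b_39 = 682;  b_40 = 571;  b_41 = 387;  b_42 = 131;  b_43 = 698;  b_44 = 379
  b_45 = 586;  b_46 = 563;  b_47 = 55;  b_48 = 603;  b_49 = 198;  b_50 = 760
  b_51 = 31;  b_52 = 824;  b_53 = 171;  b_54 = 385;  b_55 = 556;  b_56 = 249
  b_57 = 765;  b_58 = 380;  b_59 = 445;  b_60 = 186;  b_61 = 848;  b_62 = 55
  b_63 = 432;  b_64 = 728;  b_65 = 896;  b_66 = 539;  b_67 = 428;  b_68 = 831
  b_69 = 658;  b_70 = 617;  b_71 = 540;  b_72 = 369;  b_73 = 230;  b_74 = 220
  b_75 = 293;  b_76 = 887;  b_77 = 4;  b_78 = 144;  b_79 = 553;  b_80 = 339
  b_81 = 451;  b_82 = 875;  b_83 = 194;  b_84 = 923;  b_85 = 55;  b_86 = 896
  b_87 = 237;  b_88 = 80;  b_89 = 558;  b_90 = 411;  b_91 = 292;  b_92 = 47
  b_93 = 602;  b_94 = 243;  b_95 = 472;  b_96 = 654;  b_97 = 207;  b_98 = 33
  b_99 = 139;  b_100 = 641;  b_101 = 324;  b_102 = 501;  b_103 = 432;  b_104 = 914
  b_105 = 367;  b_106 = 968;  b_107 = 691;  b_108 = 569;  b_109 = 546;  b_110 = 454
  b_111 = 589;  b_112 = 182;  b_113 = 965;  b_114 = 385;  b_115 = 0;  b_116 = 161
  b_117 = 263;  b_118 = 732;  b_119 = 13;  b_120 = 418;  b_121 = 706;  b_122 = 871
  b_123 = 664;  b_124 = 864;  b_125 = 445;  b_126 = 53;  b_127 = 665;  b_128 = 374
  b_129 = 210;  b_130 = 27;  b_131 = 173;  b_132 = 107;  b_133 = 445;  b_134 = 83
  b_135 = 791;  b_136 = 806;  b_137 = 803;  b_138 = 466;  b_139 = 297;  b_140 = 963
  b_141 = 955;  b_142 = 167;  b_143 = 8;  b_144 = 480;  b_145 = 684;  b_146 = 938
  b_147 = 529;  b_148 = 945;  b_149 = 942;  b_150 = 757;  b_151 = 78;  b_152 = 531
  b_153 = 266;  b_154 = 728;  b_155 = 732;  b_156 = 176;  b_157 = 799;  b_158 = 609
  b_159 = 484;  b_160 = 447;  b_161 = 398;  b_162 = 898;  b_163 = 454;  b_164 = 416
  b_165 = 172;  b_166 = 302;  b_167 = 210;  b_168 = 597;  b_169 = 972;  b_170 = 775
  b_171 = 362;  b_172 = 830;  b_173 = 352;  b_174 = 687;  b_175 = 367;  b_176 = 630
  b_177 = 966;  b_178 = 227;  b_179 = 626;  b_180 = 468;  b_181 = 961;  b_182 = 872
  b_183 = 240;  b_184 = 771;  b_185 = 822;  b_186 = 6;  b_187 = 941;  b_188 = 197
  b_189 = 948;  b_190 = 572;  b_191 = 183;  b_192 = 765;  b_193 = 193;  b_194 = 430
  b_195 = 493;  b_196 = 1006;  b_197 = 288;  b_198 = 375;  b_199 = 12;  b_200 = 365
  b_201 = 254;  b_202 = 336;  b_203 = 916;  b_204 = 315;  b_205 = 49;  b_206 = 59
  b_207 = 955
b_208 = 922·955 + 178·59 + 155·49 = 597
b_209 = 922·597 + 178·955 + 155·59 = 62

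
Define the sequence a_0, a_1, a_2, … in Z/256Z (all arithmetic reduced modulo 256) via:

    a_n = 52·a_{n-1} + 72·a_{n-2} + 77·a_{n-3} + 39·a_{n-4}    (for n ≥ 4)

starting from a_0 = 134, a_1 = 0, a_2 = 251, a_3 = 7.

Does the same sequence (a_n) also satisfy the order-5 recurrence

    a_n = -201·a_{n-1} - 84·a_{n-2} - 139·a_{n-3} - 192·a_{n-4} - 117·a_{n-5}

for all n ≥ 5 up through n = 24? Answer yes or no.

Terms a_0..a_24: 134, 0, 251, 7, 110, 207, 84, 111, 49, 249, 139, 234, 252, 190, 7, 78, 90, 69, 219, 216, 239, 174, 229, 63, 243
n=5: candidate gives 207, actual a_5 = 207 ✓
n=6: candidate gives 84, actual a_6 = 84 ✓
n=7: candidate gives 111, actual a_7 = 111 ✓
n=8: candidate gives 49, actual a_8 = 49 ✓
n=9: candidate gives 249, actual a_9 = 249 ✓
n=10: candidate gives 139, actual a_10 = 139 ✓
n=11: candidate gives 234, actual a_11 = 234 ✓
n=12: candidate gives 252, actual a_12 = 252 ✓
n=13: candidate gives 190, actual a_13 = 190 ✓
n=14: candidate gives 7, actual a_14 = 7 ✓
n=15: candidate gives 78, actual a_15 = 78 ✓
n=16: candidate gives 90, actual a_16 = 90 ✓
n=17: candidate gives 69, actual a_17 = 69 ✓
n=18: candidate gives 219, actual a_18 = 219 ✓
n=19: candidate gives 216, actual a_19 = 216 ✓
n=20: candidate gives 239, actual a_20 = 239 ✓
n=21: candidate gives 174, actual a_21 = 174 ✓
n=22: candidate gives 229, actual a_22 = 229 ✓
n=23: candidate gives 63, actual a_23 = 63 ✓
n=24: candidate gives 243, actual a_24 = 243 ✓

yes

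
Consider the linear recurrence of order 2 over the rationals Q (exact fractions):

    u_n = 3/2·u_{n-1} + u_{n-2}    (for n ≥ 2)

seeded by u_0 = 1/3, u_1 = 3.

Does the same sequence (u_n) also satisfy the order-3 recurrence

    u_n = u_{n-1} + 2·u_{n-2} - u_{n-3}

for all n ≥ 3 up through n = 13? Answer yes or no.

no

Terms u_0..u_13: 1/3, 3, 29/6, 41/4, 485/24, 649/16, 7781/96, 10377/64, 124517/384, 166025/256, 1992293/1536, 2656393/1024, 31876709/6144, 42502281/4096
n=3: candidate gives 21/2, actual u_3 = 41/4 ✗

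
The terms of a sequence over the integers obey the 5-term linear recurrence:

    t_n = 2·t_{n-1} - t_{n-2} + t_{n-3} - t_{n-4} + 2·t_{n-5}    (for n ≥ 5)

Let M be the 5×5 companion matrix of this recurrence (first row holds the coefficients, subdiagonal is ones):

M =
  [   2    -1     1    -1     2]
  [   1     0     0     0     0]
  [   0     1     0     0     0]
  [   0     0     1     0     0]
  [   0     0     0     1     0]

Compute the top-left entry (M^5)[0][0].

(M^5)[0][0] is the top entry after applying M 5 times to the unit state (1, 0, 0, 0, 0). Equivalently it is h_{9} for the auxiliary sequence (h_n) obeying the same recurrence with h_4 = 1 and h_i = 0 for 0 ≤ i < 4:
h_5 = 2·1 + -1·0 + 1·0 + -1·0 + 2·0 = 2
h_6 = 2·2 + -1·1 + 1·0 + -1·0 + 2·0 = 3
h_7 = 2·3 + -1·2 + 1·1 + -1·0 + 2·0 = 5
h_8 = 2·5 + -1·3 + 1·2 + -1·1 + 2·0 = 8
h_9 = 2·8 + -1·5 + 1·3 + -1·2 + 2·1 = 14

14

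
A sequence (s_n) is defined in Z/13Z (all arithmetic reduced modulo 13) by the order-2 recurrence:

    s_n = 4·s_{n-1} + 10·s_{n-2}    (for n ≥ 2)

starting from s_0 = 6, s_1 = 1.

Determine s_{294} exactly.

s_2 = 4·1 + 10·6 = 12
s_3 = 4·12 + 10·1 = 6
s_4 = 4·6 + 10·12 = 1
(s_3, s_4) = (6, 1) = (s_0, s_1), so the sequence has period 3.
294 ≡ 0 (mod 3), hence s_294 = s_0 = 6.

6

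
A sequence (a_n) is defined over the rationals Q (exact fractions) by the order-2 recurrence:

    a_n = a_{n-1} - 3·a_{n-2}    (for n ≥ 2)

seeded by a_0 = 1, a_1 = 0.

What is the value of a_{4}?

a_2 = 1·0 + -3·1 = -3
a_3 = 1·-3 + -3·0 = -3
a_4 = 1·-3 + -3·-3 = 6

6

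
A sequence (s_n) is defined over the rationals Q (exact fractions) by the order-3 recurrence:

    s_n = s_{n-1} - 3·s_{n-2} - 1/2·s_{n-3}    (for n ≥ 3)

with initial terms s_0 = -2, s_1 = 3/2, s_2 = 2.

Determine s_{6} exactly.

s_3 = 1·2 + -3·3/2 + -1/2·-2 = -3/2
s_4 = 1·-3/2 + -3·2 + -1/2·3/2 = -33/4
s_5 = 1·-33/4 + -3·-3/2 + -1/2·2 = -19/4
s_6 = 1·-19/4 + -3·-33/4 + -1/2·-3/2 = 83/4

83/4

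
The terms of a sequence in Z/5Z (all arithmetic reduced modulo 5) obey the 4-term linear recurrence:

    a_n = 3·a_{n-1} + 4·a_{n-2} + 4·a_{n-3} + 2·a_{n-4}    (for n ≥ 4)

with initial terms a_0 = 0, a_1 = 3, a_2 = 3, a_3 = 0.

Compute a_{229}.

4

a_4 = 3·0 + 4·3 + 4·3 + 2·0 = 4
a_5 = 3·4 + 4·0 + 4·3 + 2·3 = 0
a_6 = 3·0 + 4·4 + 4·0 + 2·3 = 2
a_7 = 3·2 + 4·0 + 4·4 + 2·0 = 2
a_8 = 3·2 + 4·2 + 4·0 + 2·4 = 2
a_9 = 3·2 + 4·2 + 4·2 + 2·0 = 2
Continuing the recurrence:
  a_10 = 1;  a_11 = 3;  a_12 = 0;  a_13 = 0;  a_14 = 4;  a_15 = 3
  a_16 = 0;  a_17 = 3;  a_18 = 4;  a_19 = 0;  a_20 = 3;  a_21 = 1
  a_22 = 3;  a_23 = 0;  a_24 = 2;  a_25 = 0;  a_26 = 4;  a_27 = 0
  a_28 = 0;  a_29 = 1;  a_30 = 1;  a_31 = 2;  a_32 = 4;  a_33 = 1
  a_34 = 4;  a_35 = 1;  a_36 = 1;  a_37 = 0;  a_38 = 1;  a_39 = 4
  a_40 = 3;  a_41 = 4;  a_42 = 2;  a_43 = 2;  a_44 = 1;  a_45 = 2
  a_46 = 2;  a_47 = 2;  a_48 = 4;  a_49 = 2;  a_50 = 4;  a_51 = 0
  a_52 = 2;  a_53 = 1;  a_54 = 4;  a_55 = 4;  a_56 = 1;  a_57 = 2
  a_58 = 4;  a_59 = 2;  a_60 = 2;  a_61 = 4;  a_62 = 1;  a_63 = 1
  a_64 = 2;  a_65 = 2;  a_66 = 0;  a_67 = 3;  a_68 = 1;  a_69 = 4
  a_70 = 3;  a_71 = 0;  a_72 = 0;  a_73 = 0;  a_74 = 1;  a_75 = 3
  a_76 = 3;  a_77 = 0;  a_78 = 1;  a_79 = 1;  a_80 = 3;  a_81 = 2
  a_82 = 4;  a_83 = 4;  a_84 = 2;  a_85 = 2;  a_86 = 3;  a_87 = 3
  a_88 = 3;  a_89 = 2;  a_90 = 1;  a_91 = 4;  a_92 = 0;  a_93 = 4
  a_94 = 0;  a_95 = 4;  a_96 = 3;  a_97 = 3;  a_98 = 2;  a_99 = 3
  a_100 = 0;  a_101 = 1;  a_102 = 4;  a_103 = 2;  a_104 = 1;  a_105 = 4
  a_106 = 2;  a_107 = 0;  a_108 = 1;  a_109 = 4;  a_110 = 0;  a_111 = 0
  a_112 = 3;  a_113 = 2;  a_114 = 3;  a_115 = 4;  a_116 = 3;  a_117 = 1
  a_118 = 2;  a_119 = 0;  a_120 = 3;  a_121 = 4;  a_122 = 3;  a_123 = 2
  a_124 = 0;  a_125 = 3;  a_126 = 3;  a_127 = 0;  a_128 = 4;  a_129 = 0
  a_130 = 2;  a_131 = 2;  a_132 = 2;  a_133 = 2;  a_134 = 1;  a_135 = 3
  a_136 = 0;  a_137 = 0;  a_138 = 4;  a_139 = 3;  a_140 = 0;  a_141 = 3
  a_142 = 4;  a_143 = 0;  a_144 = 3;  a_145 = 1;  a_146 = 3;  a_147 = 0
  a_148 = 2;  a_149 = 0;  a_150 = 4;  a_151 = 0;  a_152 = 0;  a_153 = 1
  a_154 = 1;  a_155 = 2;  a_156 = 4;  a_157 = 1;  a_158 = 4;  a_159 = 1
  a_160 = 1;  a_161 = 0;  a_162 = 1;  a_163 = 4;  a_164 = 3;  a_165 = 4
  a_166 = 2;  a_167 = 2;  a_168 = 1;  a_169 = 2;  a_170 = 2;  a_171 = 2
  a_172 = 4;  a_173 = 2;  a_174 = 4;  a_175 = 0;  a_176 = 2;  a_177 = 1
  a_178 = 4;  a_179 = 4;  a_180 = 1;  a_181 = 2;  a_182 = 4;  a_183 = 2
  a_184 = 2;  a_185 = 4;  a_186 = 1;  a_187 = 1;  a_188 = 2;  a_189 = 2
  a_190 = 0;  a_191 = 3;  a_192 = 1;  a_193 = 4;  a_194 = 3;  a_195 = 0
  a_196 = 0;  a_197 = 0;  a_198 = 1;  a_199 = 3;  a_200 = 3;  a_201 = 0
  a_202 = 1;  a_203 = 1;  a_204 = 3;  a_205 = 2;  a_206 = 4;  a_207 = 4
  a_208 = 2;  a_209 = 2;  a_210 = 3;  a_211 = 3;  a_212 = 3;  a_213 = 2
  a_214 = 1;  a_215 = 4;  a_216 = 0;  a_217 = 4;  a_218 = 0;  a_219 = 4
  a_220 = 3;  a_221 = 3;  a_222 = 2;  a_223 = 3;  a_224 = 0;  a_225 = 1
  a_226 = 4;  a_227 = 2
a_228 = 3·2 + 4·4 + 4·1 + 2·0 = 1
a_229 = 3·1 + 4·2 + 4·4 + 2·1 = 4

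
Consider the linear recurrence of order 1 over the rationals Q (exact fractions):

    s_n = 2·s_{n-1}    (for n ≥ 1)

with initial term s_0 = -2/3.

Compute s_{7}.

-256/3

s_1 = 2·-2/3 = -4/3
s_2 = 2·-4/3 = -8/3
s_3 = 2·-8/3 = -16/3
s_4 = 2·-16/3 = -32/3
s_5 = 2·-32/3 = -64/3
s_6 = 2·-64/3 = -128/3
s_7 = 2·-128/3 = -256/3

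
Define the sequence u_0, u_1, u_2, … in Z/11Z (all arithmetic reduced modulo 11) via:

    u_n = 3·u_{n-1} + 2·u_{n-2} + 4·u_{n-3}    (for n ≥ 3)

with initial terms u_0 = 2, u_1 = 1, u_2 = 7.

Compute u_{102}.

u_3 = 3·7 + 2·1 + 4·2 = 9
u_4 = 3·9 + 2·7 + 4·1 = 1
u_5 = 3·1 + 2·9 + 4·7 = 5
u_6 = 3·5 + 2·1 + 4·9 = 9
u_7 = 3·9 + 2·5 + 4·1 = 8
u_8 = 3·8 + 2·9 + 4·5 = 7
u_9 = 3·7 + 2·8 + 4·9 = 7
u_10 = 3·7 + 2·7 + 4·8 = 1
u_11 = 3·1 + 2·7 + 4·7 = 1
u_12 = 3·1 + 2·1 + 4·7 = 0
u_13 = 3·0 + 2·1 + 4·1 = 6
u_14 = 3·6 + 2·0 + 4·1 = 0
u_15 = 3·0 + 2·6 + 4·0 = 1
u_16 = 3·1 + 2·0 + 4·6 = 5
u_17 = 3·5 + 2·1 + 4·0 = 6
u_18 = 3·6 + 2·5 + 4·1 = 10
u_19 = 3·10 + 2·6 + 4·5 = 7
u_20 = 3·7 + 2·10 + 4·6 = 10
u_21 = 3·10 + 2·7 + 4·10 = 7
u_22 = 3·7 + 2·10 + 4·7 = 3
u_23 = 3·3 + 2·7 + 4·10 = 8
u_24 = 3·8 + 2·3 + 4·7 = 3
u_25 = 3·3 + 2·8 + 4·3 = 4
u_26 = 3·4 + 2·3 + 4·8 = 6
u_27 = 3·6 + 2·4 + 4·3 = 5
u_28 = 3·5 + 2·6 + 4·4 = 10
u_29 = 3·10 + 2·5 + 4·6 = 9
u_30 = 3·9 + 2·10 + 4·5 = 1
u_31 = 3·1 + 2·9 + 4·10 = 6
u_32 = 3·6 + 2·1 + 4·9 = 1
u_33 = 3·1 + 2·6 + 4·1 = 8
u_34 = 3·8 + 2·1 + 4·6 = 6
u_35 = 3·6 + 2·8 + 4·1 = 5
u_36 = 3·5 + 2·6 + 4·8 = 4
u_37 = 3·4 + 2·5 + 4·6 = 2
u_38 = 3·2 + 2·4 + 4·5 = 1
u_39 = 3·1 + 2·2 + 4·4 = 1
u_40 = 3·1 + 2·1 + 4·2 = 2
u_41 = 3·2 + 2·1 + 4·1 = 1
u_42 = 3·1 + 2·2 + 4·1 = 0
u_43 = 3·0 + 2·1 + 4·2 = 10
u_44 = 3·10 + 2·0 + 4·1 = 1
u_45 = 3·1 + 2·10 + 4·0 = 1
u_46 = 3·1 + 2·1 + 4·10 = 1
u_47 = 3·1 + 2·1 + 4·1 = 9
u_48 = 3·9 + 2·1 + 4·1 = 0
u_49 = 3·0 + 2·9 + 4·1 = 0
u_50 = 3·0 + 2·0 + 4·9 = 3
u_51 = 3·3 + 2·0 + 4·0 = 9
u_52 = 3·9 + 2·3 + 4·0 = 0
u_53 = 3·0 + 2·9 + 4·3 = 8
u_54 = 3·8 + 2·0 + 4·9 = 5
u_55 = 3·5 + 2·8 + 4·0 = 9
u_56 = 3·9 + 2·5 + 4·8 = 3
u_57 = 3·3 + 2·9 + 4·5 = 3
u_58 = 3·3 + 2·3 + 4·9 = 7
u_59 = 3·7 + 2·3 + 4·3 = 6
u_60 = 3·6 + 2·7 + 4·3 = 0
u_61 = 3·0 + 2·6 + 4·7 = 7
u_62 = 3·7 + 2·0 + 4·6 = 1
u_63 = 3·1 + 2·7 + 4·0 = 6
u_64 = 3·6 + 2·1 + 4·7 = 4
u_65 = 3·4 + 2·6 + 4·1 = 6
u_66 = 3·6 + 2·4 + 4·6 = 6
u_67 = 3·6 + 2·6 + 4·4 = 2
u_68 = 3·2 + 2·6 + 4·6 = 9
u_69 = 3·9 + 2·2 + 4·6 = 0
u_70 = 3·0 + 2·9 + 4·2 = 4
u_71 = 3·4 + 2·0 + 4·9 = 4
u_72 = 3·4 + 2·4 + 4·0 = 9
u_73 = 3·9 + 2·4 + 4·4 = 7
u_74 = 3·7 + 2·9 + 4·4 = 0
u_75 = 3·0 + 2·7 + 4·9 = 6
u_76 = 3·6 + 2·0 + 4·7 = 2
u_77 = 3·2 + 2·6 + 4·0 = 7
u_78 = 3·7 + 2·2 + 4·6 = 5
u_79 = 3·5 + 2·7 + 4·2 = 4
u_80 = 3·4 + 2·5 + 4·7 = 6
u_81 = 3·6 + 2·4 + 4·5 = 2
u_82 = 3·2 + 2·6 + 4·4 = 1
u_83 = 3·1 + 2·2 + 4·6 = 9
u_84 = 3·9 + 2·1 + 4·2 = 4
u_85 = 3·4 + 2·9 + 4·1 = 1
u_86 = 3·1 + 2·4 + 4·9 = 3
u_87 = 3·3 + 2·1 + 4·4 = 5
u_88 = 3·5 + 2·3 + 4·1 = 3
u_89 = 3·3 + 2·5 + 4·3 = 9
u_90 = 3·9 + 2·3 + 4·5 = 9
u_91 = 3·9 + 2·9 + 4·3 = 2
u_92 = 3·2 + 2·9 + 4·9 = 5
u_93 = 3·5 + 2·2 + 4·9 = 0
u_94 = 3·0 + 2·5 + 4·2 = 7
u_95 = 3·7 + 2·0 + 4·5 = 8
u_96 = 3·8 + 2·7 + 4·0 = 5
u_97 = 3·5 + 2·8 + 4·7 = 4
u_98 = 3·4 + 2·5 + 4·8 = 10
u_99 = 3·10 + 2·4 + 4·5 = 3
u_100 = 3·3 + 2·10 + 4·4 = 1
u_101 = 3·1 + 2·3 + 4·10 = 5
u_102 = 3·5 + 2·1 + 4·3 = 7

7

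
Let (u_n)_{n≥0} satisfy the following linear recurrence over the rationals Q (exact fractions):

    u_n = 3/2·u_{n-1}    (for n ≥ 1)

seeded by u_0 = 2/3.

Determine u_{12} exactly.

177147/2048

u_1 = 3/2·2/3 = 1
u_2 = 3/2·1 = 3/2
u_3 = 3/2·3/2 = 9/4
u_4 = 3/2·9/4 = 27/8
u_5 = 3/2·27/8 = 81/16
u_6 = 3/2·81/16 = 243/32
u_7 = 3/2·243/32 = 729/64
u_8 = 3/2·729/64 = 2187/128
u_9 = 3/2·2187/128 = 6561/256
u_10 = 3/2·6561/256 = 19683/512
u_11 = 3/2·19683/512 = 59049/1024
u_12 = 3/2·59049/1024 = 177147/2048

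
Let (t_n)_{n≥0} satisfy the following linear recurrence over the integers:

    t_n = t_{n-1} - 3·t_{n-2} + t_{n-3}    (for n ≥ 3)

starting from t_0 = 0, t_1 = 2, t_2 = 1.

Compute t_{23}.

t_3 = 1·1 + -3·2 + 1·0 = -5
t_4 = 1·-5 + -3·1 + 1·2 = -6
t_5 = 1·-6 + -3·-5 + 1·1 = 10
t_6 = 1·10 + -3·-6 + 1·-5 = 23
t_7 = 1·23 + -3·10 + 1·-6 = -13
t_8 = 1·-13 + -3·23 + 1·10 = -72
t_9 = 1·-72 + -3·-13 + 1·23 = -10
t_10 = 1·-10 + -3·-72 + 1·-13 = 193
t_11 = 1·193 + -3·-10 + 1·-72 = 151
t_12 = 1·151 + -3·193 + 1·-10 = -438
t_13 = 1·-438 + -3·151 + 1·193 = -698
t_14 = 1·-698 + -3·-438 + 1·151 = 767
t_15 = 1·767 + -3·-698 + 1·-438 = 2423
t_16 = 1·2423 + -3·767 + 1·-698 = -576
t_17 = 1·-576 + -3·2423 + 1·767 = -7078
t_18 = 1·-7078 + -3·-576 + 1·2423 = -2927
t_19 = 1·-2927 + -3·-7078 + 1·-576 = 17731
t_20 = 1·17731 + -3·-2927 + 1·-7078 = 19434
t_21 = 1·19434 + -3·17731 + 1·-2927 = -36686
t_22 = 1·-36686 + -3·19434 + 1·17731 = -77257
t_23 = 1·-77257 + -3·-36686 + 1·19434 = 52235

52235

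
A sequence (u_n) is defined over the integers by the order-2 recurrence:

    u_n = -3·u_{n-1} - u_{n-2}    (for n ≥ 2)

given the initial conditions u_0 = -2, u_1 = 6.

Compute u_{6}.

u_2 = -3·6 + -1·-2 = -16
u_3 = -3·-16 + -1·6 = 42
u_4 = -3·42 + -1·-16 = -110
u_5 = -3·-110 + -1·42 = 288
u_6 = -3·288 + -1·-110 = -754

-754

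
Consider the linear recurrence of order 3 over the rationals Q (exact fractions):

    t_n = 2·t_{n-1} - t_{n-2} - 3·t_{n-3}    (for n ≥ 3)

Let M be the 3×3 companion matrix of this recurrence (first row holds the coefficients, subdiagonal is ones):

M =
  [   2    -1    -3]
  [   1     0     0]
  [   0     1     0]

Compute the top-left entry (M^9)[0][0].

(M^9)[0][0] is the top entry after applying M 9 times to the unit state (1, 0, 0). Equivalently it is h_{11} for the auxiliary sequence (h_n) obeying the same recurrence with h_2 = 1 and h_i = 0 for 0 ≤ i < 2:
h_3 = 2·1 + -1·0 + -3·0 = 2
h_4 = 2·2 + -1·1 + -3·0 = 3
h_5 = 2·3 + -1·2 + -3·1 = 1
h_6 = 2·1 + -1·3 + -3·2 = -7
h_7 = 2·-7 + -1·1 + -3·3 = -24
h_8 = 2·-24 + -1·-7 + -3·1 = -44
h_9 = 2·-44 + -1·-24 + -3·-7 = -43
h_10 = 2·-43 + -1·-44 + -3·-24 = 30
h_11 = 2·30 + -1·-43 + -3·-44 = 235

235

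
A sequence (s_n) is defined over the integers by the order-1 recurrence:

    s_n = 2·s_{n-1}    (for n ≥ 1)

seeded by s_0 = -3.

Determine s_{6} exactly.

s_1 = 2·-3 = -6
s_2 = 2·-6 = -12
s_3 = 2·-12 = -24
s_4 = 2·-24 = -48
s_5 = 2·-48 = -96
s_6 = 2·-96 = -192

-192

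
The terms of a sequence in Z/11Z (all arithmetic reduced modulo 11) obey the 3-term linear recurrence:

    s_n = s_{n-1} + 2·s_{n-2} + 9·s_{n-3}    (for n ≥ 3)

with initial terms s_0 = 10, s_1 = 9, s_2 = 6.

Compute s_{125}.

5

s_3 = 1·6 + 2·9 + 9·10 = 4
s_4 = 1·4 + 2·6 + 9·9 = 9
s_5 = 1·9 + 2·4 + 9·6 = 5
s_6 = 1·5 + 2·9 + 9·4 = 4
s_7 = 1·4 + 2·5 + 9·9 = 7
s_8 = 1·7 + 2·4 + 9·5 = 5
s_9 = 1·5 + 2·7 + 9·4 = 0
s_10 = 1·0 + 2·5 + 9·7 = 7
s_11 = 1·7 + 2·0 + 9·5 = 8
s_12 = 1·8 + 2·7 + 9·0 = 0
s_13 = 1·0 + 2·8 + 9·7 = 2
s_14 = 1·2 + 2·0 + 9·8 = 8
s_15 = 1·8 + 2·2 + 9·0 = 1
s_16 = 1·1 + 2·8 + 9·2 = 2
s_17 = 1·2 + 2·1 + 9·8 = 10
s_18 = 1·10 + 2·2 + 9·1 = 1
s_19 = 1·1 + 2·10 + 9·2 = 6
s_20 = 1·6 + 2·1 + 9·10 = 10
s_21 = 1·10 + 2·6 + 9·1 = 9
s_22 = 1·9 + 2·10 + 9·6 = 6
(s_20, s_21, s_22) = (10, 9, 6) = (s_0, s_1, s_2), so the sequence has period 20.
125 ≡ 5 (mod 20), hence s_125 = s_5 = 5.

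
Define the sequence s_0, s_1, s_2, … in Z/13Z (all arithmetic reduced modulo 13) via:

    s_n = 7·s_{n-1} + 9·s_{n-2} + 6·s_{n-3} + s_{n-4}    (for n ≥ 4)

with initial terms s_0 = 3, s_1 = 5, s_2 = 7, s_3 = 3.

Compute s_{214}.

10

s_4 = 7·3 + 9·7 + 6·5 + 1·3 = 0
s_5 = 7·0 + 9·3 + 6·7 + 1·5 = 9
s_6 = 7·9 + 9·0 + 6·3 + 1·7 = 10
s_7 = 7·10 + 9·9 + 6·0 + 1·3 = 11
s_8 = 7·11 + 9·10 + 6·9 + 1·0 = 0
s_9 = 7·0 + 9·11 + 6·10 + 1·9 = 12
Continuing the recurrence:
  s_10 = 4;  s_11 = 4;  s_12 = 6;  s_13 = 10;  s_14 = 9;  s_15 = 11
  s_16 = 3;  s_17 = 2;  s_18 = 12;  s_19 = 1;  s_20 = 0;  s_21 = 5
  s_22 = 1;  s_23 = 1;  s_24 = 7;  s_25 = 4;  s_26 = 7;  s_27 = 11
  s_28 = 2;  s_29 = 3;  s_30 = 8;  s_31 = 2;  s_32 = 2;  s_33 = 5
  s_34 = 8;  s_35 = 11;  s_36 = 12;  s_37 = 2;  s_38 = 1;  s_39 = 4
  s_40 = 9;  s_41 = 3;  s_42 = 10;  s_43 = 12;  s_44 = 6;  s_45 = 5
  s_46 = 2;  s_47 = 3;  s_48 = 10;  s_49 = 10;  s_50 = 11;  s_51 = 9
  s_52 = 11;  s_53 = 0;  s_54 = 8;  s_55 = 1;  s_56 = 12;  s_57 = 11
  s_58 = 4;  s_59 = 5;  s_60 = 6;  s_61 = 5;  s_62 = 6;  s_63 = 11
  s_64 = 11;  s_65 = 9;  s_66 = 0;  s_67 = 2;  s_68 = 1;  s_69 = 8
  s_70 = 12;  s_71 = 8;  s_72 = 5;  s_73 = 5;  s_74 = 10;  s_75 = 10
  s_76 = 0;  s_77 = 12;  s_78 = 11;  s_79 = 0;  s_80 = 2;  s_81 = 1
  s_82 = 10;  s_83 = 0;  s_84 = 7;  s_85 = 6;  s_86 = 11;  s_87 = 4
  s_88 = 1;  s_89 = 11;  s_90 = 4;  s_91 = 7;  s_92 = 9;  s_93 = 5
  s_94 = 6;  s_95 = 5;  s_96 = 11;  s_97 = 7;  s_98 = 2;  s_99 = 5
  s_100 = 2;  s_101 = 0;  s_102 = 11;  s_103 = 3;  s_104 = 5;  s_105 = 11
  s_106 = 8;  s_107 = 6;  s_108 = 3;  s_109 = 4;  s_110 = 8;  s_111 = 12
  s_112 = 1;  s_113 = 11;  s_114 = 10;  s_115 = 5;  s_116 = 10;  s_117 = 4
  s_118 = 2;  s_119 = 11;  s_120 = 12;  s_121 = 4;  s_122 = 9;  s_123 = 0
  s_124 = 0;  s_125 = 6;  s_126 = 12;  s_127 = 8;  s_128 = 5;  s_129 = 3
  s_130 = 9;  s_131 = 11;  s_132 = 12;  s_133 = 6;  s_134 = 4;  s_135 = 9
  s_136 = 4;  s_137 = 9;  s_138 = 1;  s_139 = 4;  s_140 = 4;  s_141 = 1
  s_142 = 3;  s_143 = 6;  s_144 = 1;  s_145 = 2;  s_146 = 10;  s_147 = 9
  s_148 = 10;  s_149 = 5;  s_150 = 7;  s_151 = 7;  s_152 = 9;  s_153 = 4
  s_154 = 2;  s_155 = 7;  s_156 = 9;  s_157 = 12;  s_158 = 1;  s_159 = 7
  s_160 = 9;  s_161 = 1;  s_162 = 1;  s_163 = 12;  s_164 = 4;  s_165 = 0
  s_166 = 5;  s_167 = 6;  s_168 = 0;  s_169 = 6;  s_170 = 5;  s_171 = 4
  s_172 = 5;  s_173 = 3;  s_174 = 4;  s_175 = 11;  s_176 = 6;  s_177 = 12
  s_178 = 0;  s_179 = 12;  s_180 = 6;  s_181 = 6;  s_182 = 12;  s_183 = 4
  s_184 = 9;  s_185 = 8;  s_186 = 4;  s_187 = 2;  s_188 = 3;  s_189 = 6
  s_190 = 7;  s_191 = 6;  s_192 = 1;  s_193 = 5;  s_194 = 9;  s_195 = 3
  s_196 = 3;  s_197 = 3;  s_198 = 10;  s_199 = 1;  s_200 = 1;  s_201 = 1
  s_202 = 6;  s_203 = 6;  s_204 = 12;  s_205 = 6;  s_206 = 10;  s_207 = 7
  s_208 = 5;  s_209 = 8;  s_210 = 10;  s_211 = 10;  s_212 = 5
s_213 = 7·5 + 9·10 + 6·10 + 1·8 = 11
s_214 = 7·11 + 9·5 + 6·10 + 1·10 = 10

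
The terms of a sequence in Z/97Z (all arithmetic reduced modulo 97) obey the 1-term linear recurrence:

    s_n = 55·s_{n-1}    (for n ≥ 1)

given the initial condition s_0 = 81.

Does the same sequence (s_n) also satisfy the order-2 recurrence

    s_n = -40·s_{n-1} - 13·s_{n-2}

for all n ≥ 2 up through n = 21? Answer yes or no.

Terms s_0..s_21: 81, 90, 3, 68, 54, 60, 2, 13, 36, 40, 66, 41, 24, 59, 44, 92, 16, 7, 94, 29, 43, 37
n=2: candidate gives 3, actual s_2 = 3 ✓
n=3: candidate gives 68, actual s_3 = 68 ✓
n=4: candidate gives 54, actual s_4 = 54 ✓
n=5: candidate gives 60, actual s_5 = 60 ✓
n=6: candidate gives 2, actual s_6 = 2 ✓
n=7: candidate gives 13, actual s_7 = 13 ✓
n=8: candidate gives 36, actual s_8 = 36 ✓
n=9: candidate gives 40, actual s_9 = 40 ✓
n=10: candidate gives 66, actual s_10 = 66 ✓
n=11: candidate gives 41, actual s_11 = 41 ✓
n=12: candidate gives 24, actual s_12 = 24 ✓
n=13: candidate gives 59, actual s_13 = 59 ✓
n=14: candidate gives 44, actual s_14 = 44 ✓
n=15: candidate gives 92, actual s_15 = 92 ✓
n=16: candidate gives 16, actual s_16 = 16 ✓
n=17: candidate gives 7, actual s_17 = 7 ✓
n=18: candidate gives 94, actual s_18 = 94 ✓
n=19: candidate gives 29, actual s_19 = 29 ✓
n=20: candidate gives 43, actual s_20 = 43 ✓
n=21: candidate gives 37, actual s_21 = 37 ✓

yes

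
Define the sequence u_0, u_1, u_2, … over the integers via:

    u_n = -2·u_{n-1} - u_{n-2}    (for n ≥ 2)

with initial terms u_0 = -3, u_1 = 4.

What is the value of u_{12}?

-15

u_2 = -2·4 + -1·-3 = -5
u_3 = -2·-5 + -1·4 = 6
u_4 = -2·6 + -1·-5 = -7
u_5 = -2·-7 + -1·6 = 8
u_6 = -2·8 + -1·-7 = -9
u_7 = -2·-9 + -1·8 = 10
u_8 = -2·10 + -1·-9 = -11
u_9 = -2·-11 + -1·10 = 12
u_10 = -2·12 + -1·-11 = -13
u_11 = -2·-13 + -1·12 = 14
u_12 = -2·14 + -1·-13 = -15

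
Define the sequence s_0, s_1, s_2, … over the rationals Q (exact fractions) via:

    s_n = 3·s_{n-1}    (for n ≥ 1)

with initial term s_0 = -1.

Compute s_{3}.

s_1 = 3·-1 = -3
s_2 = 3·-3 = -9
s_3 = 3·-9 = -27

-27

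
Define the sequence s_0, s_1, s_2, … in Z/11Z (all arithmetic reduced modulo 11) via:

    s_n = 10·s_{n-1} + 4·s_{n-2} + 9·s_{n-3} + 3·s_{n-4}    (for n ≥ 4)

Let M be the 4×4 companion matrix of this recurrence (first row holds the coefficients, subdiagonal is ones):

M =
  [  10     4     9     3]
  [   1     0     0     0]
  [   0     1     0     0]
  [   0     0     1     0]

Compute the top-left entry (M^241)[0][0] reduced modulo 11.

(M^241)[0][0] is the top entry after applying M 241 times to the unit state (1, 0, 0, 0). Equivalently it is h_{244} for the auxiliary sequence (h_n) obeying the same recurrence with h_3 = 1 and h_i = 0 for 0 ≤ i < 3:
h_4 = 10·1 + 4·0 + 9·0 + 3·0 = 10
h_5 = 10·10 + 4·1 + 9·0 + 3·0 = 5
h_6 = 10·5 + 4·10 + 9·1 + 3·0 = 0
h_7 = 10·0 + 4·5 + 9·10 + 3·1 = 3
h_8 = 10·3 + 4·0 + 9·5 + 3·10 = 6
h_9 = 10·6 + 4·3 + 9·0 + 3·5 = 10
h_10 = 10·10 + 4·6 + 9·3 + 3·0 = 8
h_11 = 10·8 + 4·10 + 9·6 + 3·3 = 7
h_12 = 10·7 + 4·8 + 9·10 + 3·6 = 1
h_13 = 10·1 + 4·7 + 9·8 + 3·10 = 8
h_14 = 10·8 + 4·1 + 9·7 + 3·8 = 6
h_15 = 10·6 + 4·8 + 9·1 + 3·7 = 1
h_16 = 10·1 + 4·6 + 9·8 + 3·1 = 10
h_17 = 10·10 + 4·1 + 9·6 + 3·8 = 6
h_18 = 10·6 + 4·10 + 9·1 + 3·6 = 6
h_19 = 10·6 + 4·6 + 9·10 + 3·1 = 1
h_20 = 10·1 + 4·6 + 9·6 + 3·10 = 8
h_21 = 10·8 + 4·1 + 9·6 + 3·6 = 2
h_22 = 10·2 + 4·8 + 9·1 + 3·6 = 2
h_23 = 10·2 + 4·2 + 9·8 + 3·1 = 4
h_24 = 10·4 + 4·2 + 9·2 + 3·8 = 2
h_25 = 10·2 + 4·4 + 9·2 + 3·2 = 5
h_26 = 10·5 + 4·2 + 9·4 + 3·2 = 1
h_27 = 10·1 + 4·5 + 9·2 + 3·4 = 5
h_28 = 10·5 + 4·1 + 9·5 + 3·2 = 6
h_29 = 10·6 + 4·5 + 9·1 + 3·5 = 5
h_30 = 10·5 + 4·6 + 9·5 + 3·1 = 1
h_31 = 10·1 + 4·5 + 9·6 + 3·5 = 0
h_32 = 10·0 + 4·1 + 9·5 + 3·6 = 1
h_33 = 10·1 + 4·0 + 9·1 + 3·5 = 1
h_34 = 10·1 + 4·1 + 9·0 + 3·1 = 6
h_35 = 10·6 + 4·1 + 9·1 + 3·0 = 7
h_36 = 10·7 + 4·6 + 9·1 + 3·1 = 7
h_37 = 10·7 + 4·7 + 9·6 + 3·1 = 1
h_38 = 10·1 + 4·7 + 9·7 + 3·6 = 9
h_39 = 10·9 + 4·1 + 9·7 + 3·7 = 2
h_40 = 10·2 + 4·9 + 9·1 + 3·7 = 9
h_41 = 10·9 + 4·2 + 9·9 + 3·1 = 6
h_42 = 10·6 + 4·9 + 9·2 + 3·9 = 9
h_43 = 10·9 + 4·6 + 9·9 + 3·2 = 3
h_44 = 10·3 + 4·9 + 9·6 + 3·9 = 4
h_45 = 10·4 + 4·3 + 9·9 + 3·6 = 8
h_46 = 10·8 + 4·4 + 9·3 + 3·9 = 7
h_47 = 10·7 + 4·8 + 9·4 + 3·3 = 4
h_48 = 10·4 + 4·7 + 9·8 + 3·4 = 9
h_49 = 10·9 + 4·4 + 9·7 + 3·8 = 6
h_50 = 10·6 + 4·9 + 9·4 + 3·7 = 10
h_51 = 10·10 + 4·6 + 9·9 + 3·4 = 8
h_52 = 10·8 + 4·10 + 9·6 + 3·9 = 3
h_53 = 10·3 + 4·8 + 9·10 + 3·6 = 5
h_54 = 10·5 + 4·3 + 9·8 + 3·10 = 10
h_55 = 10·10 + 4·5 + 9·3 + 3·8 = 6
h_56 = 10·6 + 4·10 + 9·5 + 3·3 = 0
h_57 = 10·0 + 4·6 + 9·10 + 3·5 = 8
h_58 = 10·8 + 4·0 + 9·6 + 3·10 = 10
h_59 = 10·10 + 4·8 + 9·0 + 3·6 = 7
h_60 = 10·7 + 4·10 + 9·8 + 3·0 = 6
h_61 = 10·6 + 4·7 + 9·10 + 3·8 = 4
h_62 = 10·4 + 4·6 + 9·7 + 3·10 = 3
h_63 = 10·3 + 4·4 + 9·6 + 3·7 = 0
h_64 = 10·0 + 4·3 + 9·4 + 3·6 = 0
h_65 = 10·0 + 4·0 + 9·3 + 3·4 = 6
h_66 = 10·6 + 4·0 + 9·0 + 3·3 = 3
h_67 = 10·3 + 4·6 + 9·0 + 3·0 = 10
h_68 = 10·10 + 4·3 + 9·6 + 3·0 = 1
h_69 = 10·1 + 4·10 + 9·3 + 3·6 = 7
h_70 = 10·7 + 4·1 + 9·10 + 3·3 = 8
h_71 = 10·8 + 4·7 + 9·1 + 3·10 = 4
h_72 = 10·4 + 4·8 + 9·7 + 3·1 = 6
h_73 = 10·6 + 4·4 + 9·8 + 3·7 = 4
h_74 = 10·4 + 4·6 + 9·4 + 3·8 = 3
h_75 = 10·3 + 4·4 + 9·6 + 3·4 = 2
h_76 = 10·2 + 4·3 + 9·4 + 3·6 = 9
h_77 = 10·9 + 4·2 + 9·3 + 3·4 = 5
h_78 = 10·5 + 4·9 + 9·2 + 3·3 = 3
h_79 = 10·3 + 4·5 + 9·9 + 3·2 = 5
h_80 = 10·5 + 4·3 + 9·5 + 3·9 = 2
h_81 = 10·2 + 4·5 + 9·3 + 3·5 = 5
h_82 = 10·5 + 4·2 + 9·5 + 3·3 = 2
h_83 = 10·2 + 4·5 + 9·2 + 3·5 = 7
h_84 = 10·7 + 4·2 + 9·5 + 3·2 = 8
h_85 = 10·8 + 4·7 + 9·2 + 3·5 = 9
h_86 = 10·9 + 4·8 + 9·7 + 3·2 = 4
h_87 = 10·4 + 4·9 + 9·8 + 3·7 = 4
h_88 = 10·4 + 4·4 + 9·9 + 3·8 = 7
h_89 = 10·7 + 4·4 + 9·4 + 3·9 = 6
h_90 = 10·6 + 4·7 + 9·4 + 3·4 = 4
h_91 = 10·4 + 4·6 + 9·7 + 3·4 = 7
h_92 = 10·7 + 4·4 + 9·6 + 3·7 = 7
h_93 = 10·7 + 4·7 + 9·4 + 3·6 = 9
h_94 = 10·9 + 4·7 + 9·7 + 3·4 = 6
h_95 = 10·6 + 4·9 + 9·7 + 3·7 = 4
h_96 = 10·4 + 4·6 + 9·9 + 3·7 = 1
h_97 = 10·1 + 4·4 + 9·6 + 3·9 = 8
h_98 = 10·8 + 4·1 + 9·4 + 3·6 = 6
h_99 = 10·6 + 4·8 + 9·1 + 3·4 = 3
h_100 = 10·3 + 4·6 + 9·8 + 3·1 = 8
h_101 = 10·8 + 4·3 + 9·6 + 3·8 = 5
h_102 = 10·5 + 4·8 + 9·3 + 3·6 = 6
h_103 = 10·6 + 4·5 + 9·8 + 3·3 = 7
h_104 = 10·7 + 4·6 + 9·5 + 3·8 = 9
h_105 = 10·9 + 4·7 + 9·6 + 3·5 = 0
h_106 = 10·0 + 4·9 + 9·7 + 3·6 = 7
h_107 = 10·7 + 4·0 + 9·9 + 3·7 = 7
h_108 = 10·7 + 4·7 + 9·0 + 3·9 = 4
h_109 = 10·4 + 4·7 + 9·7 + 3·0 = 10
h_110 = 10·10 + 4·4 + 9·7 + 3·7 = 2
h_111 = 10·2 + 4·10 + 9·4 + 3·7 = 7
h_112 = 10·7 + 4·2 + 9·10 + 3·4 = 4
h_113 = 10·4 + 4·7 + 9·2 + 3·10 = 6
h_114 = 10·6 + 4·4 + 9·7 + 3·2 = 2
h_115 = 10·2 + 4·6 + 9·4 + 3·7 = 2
h_116 = 10·2 + 4·2 + 9·6 + 3·4 = 6
h_117 = 10·6 + 4·2 + 9·2 + 3·6 = 5
h_118 = 10·5 + 4·6 + 9·2 + 3·2 = 10
h_119 = 10·10 + 4·5 + 9·6 + 3·2 = 4
h_120 = 10·4 + 4·10 + 9·5 + 3·6 = 0
h_121 = 10·0 + 4·4 + 9·10 + 3·5 = 0
h_122 = 10·0 + 4·0 + 9·4 + 3·10 = 0
h_123 = 10·0 + 4·0 + 9·0 + 3·4 = 1
(h_120, h_121, h_122, h_123) = (0, 0, 0, 1) = (h_0, h_1, h_2, h_3), so the sequence has period 120.
244 ≡ 4 (mod 120), hence h_244 = h_4 = 10.

10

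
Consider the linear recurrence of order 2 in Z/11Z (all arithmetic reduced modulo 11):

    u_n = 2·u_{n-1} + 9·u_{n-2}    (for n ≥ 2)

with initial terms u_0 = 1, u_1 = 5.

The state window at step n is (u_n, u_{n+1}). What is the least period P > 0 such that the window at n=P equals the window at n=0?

n=0: window = (1, 5)
n=1: window = (5, 8)
n=2: window = (8, 6)
n=3: window = (6, 7)
n=4: window = (7, 2)
n=5: window = (2, 1)
n=6: window = (1, 9)
n=7: window = (9, 5)
n=8: window = (5, 3)
n=9: window = (3, 7)
n=10: window = (7, 8)
n=11: window = (8, 2)
n=12: window = (2, 10)
n=13: window = (10, 5)
n=14: window = (5, 1)
n=15: window = (1, 3)
n=16: window = (3, 4)
n=17: window = (4, 2)
n=18: window = (2, 7)
n=19: window = (7, 10)
n=20: window = (10, 6)
n=21: window = (6, 3)
n=22: window = (3, 5)
n=23: window = (5, 4)
n=24: window = (4, 9)
n=25: window = (9, 10)
n=26: window = (10, 2)
n=27: window = (2, 6)
n=28: window = (6, 8)
n=29: window = (8, 4)
n=30: window = (4, 3)
n=31: window = (3, 9)
n=32: window = (9, 1)
n=33: window = (1, 6)
n=34: window = (6, 10)
n=35: window = (10, 8)
n=36: window = (8, 7)
n=37: window = (7, 9)
n=38: window = (9, 4)
n=39: window = (4, 1)
n=40: window = (1, 5)
window at n=40 equals window at n=0 → period = 40

40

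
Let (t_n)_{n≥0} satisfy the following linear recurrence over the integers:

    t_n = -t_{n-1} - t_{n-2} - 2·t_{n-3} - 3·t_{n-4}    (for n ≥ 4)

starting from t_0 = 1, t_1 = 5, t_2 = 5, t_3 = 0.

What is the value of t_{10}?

t_4 = -1·0 + -1·5 + -2·5 + -3·1 = -18
t_5 = -1·-18 + -1·0 + -2·5 + -3·5 = -7
t_6 = -1·-7 + -1·-18 + -2·0 + -3·5 = 10
t_7 = -1·10 + -1·-7 + -2·-18 + -3·0 = 33
t_8 = -1·33 + -1·10 + -2·-7 + -3·-18 = 25
t_9 = -1·25 + -1·33 + -2·10 + -3·-7 = -57
t_10 = -1·-57 + -1·25 + -2·33 + -3·10 = -64

-64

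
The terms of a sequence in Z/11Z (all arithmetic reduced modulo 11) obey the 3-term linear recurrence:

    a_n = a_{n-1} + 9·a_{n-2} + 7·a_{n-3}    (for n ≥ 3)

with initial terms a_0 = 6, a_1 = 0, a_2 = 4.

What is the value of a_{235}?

a_3 = 1·4 + 9·0 + 7·6 = 2
a_4 = 1·2 + 9·4 + 7·0 = 5
a_5 = 1·5 + 9·2 + 7·4 = 7
a_6 = 1·7 + 9·5 + 7·2 = 0
a_7 = 1·0 + 9·7 + 7·5 = 10
a_8 = 1·10 + 9·0 + 7·7 = 4
a_9 = 1·4 + 9·10 + 7·0 = 6
a_10 = 1·6 + 9·4 + 7·10 = 2
a_11 = 1·2 + 9·6 + 7·4 = 7
a_12 = 1·7 + 9·2 + 7·6 = 1
a_13 = 1·1 + 9·7 + 7·2 = 1
a_14 = 1·1 + 9·1 + 7·7 = 4
a_15 = 1·4 + 9·1 + 7·1 = 9
a_16 = 1·9 + 9·4 + 7·1 = 8
a_17 = 1·8 + 9·9 + 7·4 = 7
a_18 = 1·7 + 9·8 + 7·9 = 10
a_19 = 1·10 + 9·7 + 7·8 = 8
a_20 = 1·8 + 9·10 + 7·7 = 4
a_21 = 1·4 + 9·8 + 7·10 = 3
a_22 = 1·3 + 9·4 + 7·8 = 7
a_23 = 1·7 + 9·3 + 7·4 = 7
a_24 = 1·7 + 9·7 + 7·3 = 3
a_25 = 1·3 + 9·7 + 7·7 = 5
a_26 = 1·5 + 9·3 + 7·7 = 4
a_27 = 1·4 + 9·5 + 7·3 = 4
a_28 = 1·4 + 9·4 + 7·5 = 9
a_29 = 1·9 + 9·4 + 7·4 = 7
a_30 = 1·7 + 9·9 + 7·4 = 6
a_31 = 1·6 + 9·7 + 7·9 = 0
a_32 = 1·0 + 9·6 + 7·7 = 4
(a_30, a_31, a_32) = (6, 0, 4) = (a_0, a_1, a_2), so the sequence has period 30.
235 ≡ 25 (mod 30), hence a_235 = a_25 = 5.

5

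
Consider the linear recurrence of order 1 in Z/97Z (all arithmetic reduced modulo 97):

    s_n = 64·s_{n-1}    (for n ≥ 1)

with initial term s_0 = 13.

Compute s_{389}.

s_1 = 64·13 = 56
s_2 = 64·56 = 92
s_3 = 64·92 = 68
s_4 = 64·68 = 84
s_5 = 64·84 = 41
s_6 = 64·41 = 5
s_7 = 64·5 = 29
s_8 = 64·29 = 13
(s_8) = (13) = (s_0), so the sequence has period 8.
389 ≡ 5 (mod 8), hence s_389 = s_5 = 41.

41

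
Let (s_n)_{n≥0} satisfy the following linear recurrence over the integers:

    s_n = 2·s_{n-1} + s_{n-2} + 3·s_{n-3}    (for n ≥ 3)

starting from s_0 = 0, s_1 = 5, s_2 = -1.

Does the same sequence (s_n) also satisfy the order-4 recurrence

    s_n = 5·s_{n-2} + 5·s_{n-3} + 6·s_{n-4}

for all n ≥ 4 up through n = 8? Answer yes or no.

Terms s_0..s_8: 0, 5, -1, 3, 20, 40, 109, 318, 865
n=4: candidate gives 20, actual s_4 = 20 ✓
n=5: candidate gives 40, actual s_5 = 40 ✓
n=6: candidate gives 109, actual s_6 = 109 ✓
n=7: candidate gives 318, actual s_7 = 318 ✓
n=8: candidate gives 865, actual s_8 = 865 ✓

yes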